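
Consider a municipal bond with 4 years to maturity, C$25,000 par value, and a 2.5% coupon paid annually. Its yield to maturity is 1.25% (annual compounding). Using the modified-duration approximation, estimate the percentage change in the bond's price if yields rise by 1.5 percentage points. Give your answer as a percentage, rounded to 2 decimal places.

-5.72%

Periodic yield y = 0.0125. Modified duration first:
  t   CF        PV=CF/(1+0.0125)^t    t·PV
  1       625.00       617.2840       617.2840
  2       625.00       609.6632     1,219.3263
  3       625.00       602.1365     1,806.4094
  4    25,625.00    24,382.8096    97,531.2382
  Σ                 26,211.8931   101,174.2578
P = 26,211.8931; D_Mac = 3.85986 yrs; D_mod = 3.85986/(1+0.0125) = 3.81221 yrs.
ΔP/P ≈ -D_mod · Δy = -3.81221 × (+0.015) = -0.057183 = -5.7183%.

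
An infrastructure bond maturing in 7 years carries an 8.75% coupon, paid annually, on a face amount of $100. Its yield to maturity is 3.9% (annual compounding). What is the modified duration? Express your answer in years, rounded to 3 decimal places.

Periodic yield y = 0.039. First find Macaulay duration:
  t   CF        PV=CF/(1+0.039)^t    t·PV
  1         8.75         8.4216         8.4216
  2         8.75         8.1054        16.2109
  3         8.75         7.8012        23.4036
  4         8.75         7.5084        30.0335
  5         8.75         7.2265        36.1327
  6         8.75         6.9553        41.7317
  7       108.75        83.1994       582.3961
  Σ                    129.2178       738.3301
P = 129.2178; Macaulay duration = 738.3301 / 129.2178 = 5.71384 years.
Modified duration = D_Mac / (1 + y) = 5.71384 / 1.039 = 5.49936 years.

5.499 years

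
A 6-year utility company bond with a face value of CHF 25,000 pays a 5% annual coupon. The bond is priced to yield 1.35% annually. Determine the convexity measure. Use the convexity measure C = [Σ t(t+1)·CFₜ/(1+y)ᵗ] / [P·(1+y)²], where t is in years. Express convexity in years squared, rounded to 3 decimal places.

With y = 0.0135:
  t   CF        PV=CF/(1+0.0135)^t    t·PV        t(t+1)·PV
  1     1,250.00     1,233.3498     1,233.3498       2,466.6996
  2     1,250.00     1,216.9213     2,433.8427       7,301.5280
  3     1,250.00     1,200.7117     3,602.1352      14,408.5408
  4     1,250.00     1,184.7180     4,738.8722      23,694.3608
  5     1,250.00     1,168.9374     5,844.6869      35,068.1215
  6    26,250.00    24,220.7055   145,324.2332   1,017,269.6321
  Σ                 30,225.3438   163,177.1199   1,100,208.8827
P = 30,225.3438.
Convexity = Σ t(t+1)·PV / [P·(1+y)²] = 1,100,208.8827 / (30,225.3438 × 1.027182) = 35.43695.

35.437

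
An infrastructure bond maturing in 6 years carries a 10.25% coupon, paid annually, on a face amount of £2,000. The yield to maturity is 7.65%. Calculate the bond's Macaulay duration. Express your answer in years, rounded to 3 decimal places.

Periodic yield y = 0.0765. Discount each cash flow and weight by its year:
  t   CF        PV=CF/(1+0.0765)^t    t·PV
  1       205.00       190.4320       190.4320
  2       205.00       176.8992       353.7983
  3       205.00       164.3281       492.9842
  4       205.00       152.6503       610.6013
  5       205.00       141.8024       709.0122
  6     2,205.00     1,416.8517     8,501.1101
  Σ                  2,242.9636    10,857.9380
Price P = Σ PV = 2,242.9636.
Macaulay duration = Σ(t·PV) / P = 10,857.9380 / 2,242.9636 = 4.84089 years.

4.841 years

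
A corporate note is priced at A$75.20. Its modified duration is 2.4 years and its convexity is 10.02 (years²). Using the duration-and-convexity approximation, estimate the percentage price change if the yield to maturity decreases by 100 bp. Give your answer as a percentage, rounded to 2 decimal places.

+2.45%

Duration effect: -D_mod·Δy = -2.4 × (-0.01) = +0.024000
Convexity effect: ½·C·(Δy)² = 0.5 × 10.02 × (-0.01)² = +0.0005010
ΔP/P ≈ +0.024000 + 0.0005010 = +0.024501
= +2.4501%.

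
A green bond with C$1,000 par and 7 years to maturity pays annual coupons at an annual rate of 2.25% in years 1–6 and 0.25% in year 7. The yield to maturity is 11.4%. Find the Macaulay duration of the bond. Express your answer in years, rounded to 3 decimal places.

6.365 years

Periodic yield y = 0.114. Discount each cash flow and weight by its year:
  t   CF        PV=CF/(1+0.114)^t    t·PV
  1        22.50        20.1975        20.1975
  2        22.50        18.1306        36.2612
  3        22.50        16.2752        48.8257
  4        22.50        14.6097        58.4389
  5        22.50        13.1146        65.5732
  6        22.50        11.7726        70.6354
  7     1,002.50       470.8559     3,295.9915
  Σ                    564.9562     3,595.9234
Price P = Σ PV = 564.9562.
Macaulay duration = Σ(t·PV) / P = 3,595.9234 / 564.9562 = 6.36496 years.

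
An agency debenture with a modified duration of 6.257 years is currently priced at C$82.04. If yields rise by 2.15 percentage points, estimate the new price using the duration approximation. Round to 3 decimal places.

C$71.004

Duration approximation: ΔP/P ≈ -D_mod · Δy = -6.257 × (+0.0215) = -0.1345255.
New price ≈ 82.04 × (1 - 0.1345255) = 71.00352798.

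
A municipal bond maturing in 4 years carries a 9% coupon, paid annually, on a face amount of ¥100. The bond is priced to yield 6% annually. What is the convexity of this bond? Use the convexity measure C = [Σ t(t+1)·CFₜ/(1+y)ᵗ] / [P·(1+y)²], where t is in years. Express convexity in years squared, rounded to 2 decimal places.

With y = 0.06:
  t   CF        PV=CF/(1+0.06)^t    t·PV        t(t+1)·PV
  1         9.00         8.4906         8.4906          16.9811
  2         9.00         8.0100        16.0199          48.0598
  3         9.00         7.5566        22.6697          90.6789
  4       109.00        86.3382       345.3528       1,726.7642
  Σ                    110.3953       392.5331       1,882.4840
P = 110.3953.
Convexity = Σ t(t+1)·PV / [P·(1+y)²] = 1,882.4840 / (110.3953 × 1.123600) = 15.17641.

15.18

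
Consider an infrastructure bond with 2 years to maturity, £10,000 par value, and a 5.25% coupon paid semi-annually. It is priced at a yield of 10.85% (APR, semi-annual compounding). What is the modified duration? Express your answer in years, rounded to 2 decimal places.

Periodic yield y = 0.05425. First find Macaulay duration:
  t   CF        PV=CF/(1+0.05425)^t    t·PV
  1       262.50       248.9922       248.9922
  2       262.50       236.1794       472.3589
  3       262.50       224.0260       672.0781
  4    10,262.50     8,307.6603    33,230.6413
  Σ                  9,016.8580    34,624.0704
P = 9,016.8580; Macaulay duration = 34,624.0704 / 9,016.8580 = 3.83993 half-year periods = 1.91996 years.
Modified duration = D_Mac / (1 + y) = 1.91996 / 1.05425 = 1.82116 years.

1.82 years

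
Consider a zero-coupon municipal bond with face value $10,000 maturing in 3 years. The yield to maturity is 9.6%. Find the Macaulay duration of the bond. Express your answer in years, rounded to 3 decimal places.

A zero-coupon bond has a single cash flow at maturity, so its Macaulay duration equals its maturity: 3 years.

3.000 years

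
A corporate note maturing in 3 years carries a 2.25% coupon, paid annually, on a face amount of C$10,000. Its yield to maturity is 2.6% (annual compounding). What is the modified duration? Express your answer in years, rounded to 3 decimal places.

2.860 years

Periodic yield y = 0.026. First find Macaulay duration:
  t   CF        PV=CF/(1+0.026)^t    t·PV
  1       225.00       219.2982       219.2982
  2       225.00       213.7410       427.4820
  3    10,225.00     9,467.1931    28,401.5792
  Σ                  9,900.2323    29,048.3594
P = 9,900.2323; Macaulay duration = 29,048.3594 / 9,900.2323 = 2.93411 years.
Modified duration = D_Mac / (1 + y) = 2.93411 / 1.026 = 2.85976 years.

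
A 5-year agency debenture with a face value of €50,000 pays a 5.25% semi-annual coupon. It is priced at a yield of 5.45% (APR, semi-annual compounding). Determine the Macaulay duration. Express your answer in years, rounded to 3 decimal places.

Periodic yield y = 0.02725. Discount each cash flow and weight by its period:
  t   CF        PV=CF/(1+0.02725)^t    t·PV
  1     1,312.50     1,277.6831     1,277.6831
  2     1,312.50     1,243.7899     2,487.5797
  3     1,312.50     1,210.7957     3,632.3870
  4     1,312.50     1,178.6767     4,714.7070
  5     1,312.50     1,147.4098     5,737.0491
  6     1,312.50     1,116.9723     6,701.8339
  7     1,312.50     1,087.3422     7,611.3957
  8     1,312.50     1,058.4982     8,467.9854
  9     1,312.50     1,030.4192     9,273.7732
  10   51,312.50    39,215.8538   392,158.5383
  Σ                 49,567.4411   442,062.9325
Price P = Σ PV = 49,567.4411.
Macaulay duration = Σ(t·PV) / P = 442,062.9325 / 49,567.4411 = 8.91841 half-year periods.
In years: 8.91841 / 2 = 4.45921 years.

4.459 years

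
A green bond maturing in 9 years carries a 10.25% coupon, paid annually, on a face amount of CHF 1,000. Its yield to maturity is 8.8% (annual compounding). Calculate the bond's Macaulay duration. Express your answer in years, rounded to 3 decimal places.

Periodic yield y = 0.088. Discount each cash flow and weight by its year:
  t   CF        PV=CF/(1+0.088)^t    t·PV
  1       102.50        94.2096        94.2096
  2       102.50        86.5897       173.1793
  3       102.50        79.5861       238.7583
  4       102.50        73.1490       292.5959
  5       102.50        67.2325       336.1626
  6       102.50        61.7946       370.7676
  7       102.50        56.7965       397.5755
  8       102.50        52.2027       417.6213
  9     1,102.50       516.0818     4,644.7362
  Σ                  1,087.6424     6,965.6063
Price P = Σ PV = 1,087.6424.
Macaulay duration = Σ(t·PV) / P = 6,965.6063 / 1,087.6424 = 6.40432 years.

6.404 years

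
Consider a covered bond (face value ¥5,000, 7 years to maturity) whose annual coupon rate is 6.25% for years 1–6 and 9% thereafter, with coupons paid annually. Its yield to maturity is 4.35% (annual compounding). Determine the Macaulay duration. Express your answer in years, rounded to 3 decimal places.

Periodic yield y = 0.0435. Discount each cash flow and weight by its year:
  t   CF        PV=CF/(1+0.0435)^t    t·PV
  1       312.50       299.4729       299.4729
  2       312.50       286.9889       573.9778
  3       312.50       275.0253       825.0759
  4       312.50       263.5604     1,054.2417
  5       312.50       252.5735     1,262.8674
  6       312.50       242.0445     1,452.2673
  7     5,450.00     4,045.2869    28,317.0083
  Σ                  5,664.9525    33,784.9114
Price P = Σ PV = 5,664.9525.
Macaulay duration = Σ(t·PV) / P = 33,784.9114 / 5,664.9525 = 5.96385 years.

5.964 years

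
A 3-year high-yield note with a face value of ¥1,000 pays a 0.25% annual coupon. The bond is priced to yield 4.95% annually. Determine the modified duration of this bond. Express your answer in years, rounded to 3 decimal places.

2.851 years

Periodic yield y = 0.0495. First find Macaulay duration:
  t   CF        PV=CF/(1+0.0495)^t    t·PV
  1         2.50         2.3821         2.3821
  2         2.50         2.2697         4.5395
  3     1,002.50       867.2355     2,601.7065
  Σ                    871.8873     2,608.6281
P = 871.8873; Macaulay duration = 2,608.6281 / 871.8873 = 2.99193 years.
Modified duration = D_Mac / (1 + y) = 2.99193 / 1.0495 = 2.85082 years.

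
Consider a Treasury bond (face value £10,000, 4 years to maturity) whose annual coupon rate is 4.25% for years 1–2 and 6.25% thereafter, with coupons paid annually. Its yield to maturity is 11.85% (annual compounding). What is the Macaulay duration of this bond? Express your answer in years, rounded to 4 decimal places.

3.7151 years

Periodic yield y = 0.1185. Discount each cash flow and weight by its year:
  t   CF        PV=CF/(1+0.1185)^t    t·PV
  1       425.00       379.9732       379.9732
  2       425.00       339.7167       679.4335
  3       625.00       446.6548     1,339.9645
  4    10,625.00     6,788.6745    27,154.6979
  Σ                  7,955.0193    29,554.0692
Price P = Σ PV = 7,955.0193.
Macaulay duration = Σ(t·PV) / P = 29,554.0692 / 7,955.0193 = 3.71515 years.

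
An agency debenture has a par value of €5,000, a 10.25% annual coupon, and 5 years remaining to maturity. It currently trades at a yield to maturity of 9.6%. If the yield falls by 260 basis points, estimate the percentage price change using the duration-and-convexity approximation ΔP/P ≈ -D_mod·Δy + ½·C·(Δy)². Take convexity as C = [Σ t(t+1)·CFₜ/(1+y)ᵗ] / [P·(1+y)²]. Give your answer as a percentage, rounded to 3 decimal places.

+10.536%

With y = 0.096:
  t   CF        PV=CF/(1+0.096)^t    t·PV        t(t+1)·PV
  1       512.50       467.6095       467.6095         935.2190
  2       512.50       426.6510       853.3020       2,559.9060
  3       512.50       389.2801     1,167.8403       4,671.3612
  4       512.50       355.1826     1,420.7303       7,103.6515
  5     5,512.50     3,485.7468    17,428.7338     104,572.4026
  Σ                  5,124.4699    21,338.2159     119,842.5404
P = 5,124.4699; D_Mac = 4.16398 yrs; D_mod = 3.79926 yrs; C = 19.46888.
Duration effect: -3.79926 × (-0.026) = +0.098781
Convexity effect: 0.5 × 19.46888 × (-0.026)² = +0.0065805
ΔP/P ≈ +0.098781 + 0.0065805 = +0.105361 = +10.5361%.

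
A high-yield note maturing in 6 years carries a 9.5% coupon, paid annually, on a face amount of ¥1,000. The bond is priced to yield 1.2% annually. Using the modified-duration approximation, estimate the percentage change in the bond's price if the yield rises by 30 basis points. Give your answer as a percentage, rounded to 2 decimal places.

-1.50%

Periodic yield y = 0.012. Modified duration first:
  t   CF        PV=CF/(1+0.012)^t    t·PV
  1        95.00        93.8735        93.8735
  2        95.00        92.7604       185.5208
  3        95.00        91.6605       274.9814
  4        95.00        90.5736       362.2943
  5        95.00        89.4996       447.4979
  6     1,095.00     1,019.3681     6,116.2087
  Σ                  1,477.7357     7,480.3767
P = 1,477.7357; D_Mac = 5.06205 yrs; D_mod = 5.06205/(1+0.012) = 5.00203 yrs.
ΔP/P ≈ -D_mod · Δy = -5.00203 × (+0.003) = -0.015006 = -1.5006%.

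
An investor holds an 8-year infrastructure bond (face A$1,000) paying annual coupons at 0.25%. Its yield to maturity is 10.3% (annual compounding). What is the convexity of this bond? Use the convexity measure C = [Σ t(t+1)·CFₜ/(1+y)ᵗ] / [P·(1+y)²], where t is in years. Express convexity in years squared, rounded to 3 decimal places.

58.096

With y = 0.103:
  t   CF        PV=CF/(1+0.103)^t    t·PV        t(t+1)·PV
  1         2.50         2.2665         2.2665           4.5331
  2         2.50         2.0549         4.1098          12.3294
  3         2.50         1.8630         5.5890          22.3560
  4         2.50         1.6890         6.7561          33.7806
  5         2.50         1.5313         7.6565          45.9392
  6         2.50         1.3883         8.3299          58.3091
  7         2.50         1.2587         8.8107          70.4854
  8     1,002.50       457.5940     3,660.7517      32,946.7650
  Σ                    469.6457     3,704.2702      33,194.4979
P = 469.6457.
Convexity = Σ t(t+1)·PV / [P·(1+y)²] = 33,194.4979 / (469.6457 × 1.216609) = 58.09580.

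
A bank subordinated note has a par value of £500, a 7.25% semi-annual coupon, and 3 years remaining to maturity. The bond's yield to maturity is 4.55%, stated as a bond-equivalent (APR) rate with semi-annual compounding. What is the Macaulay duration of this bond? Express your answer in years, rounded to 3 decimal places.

2.760 years

Periodic yield y = 0.02275. Discount each cash flow and weight by its period:
  t   CF        PV=CF/(1+0.02275)^t    t·PV
  1       18.125        17.7218        17.7218
  2       18.125        17.3276        34.6552
  3       18.125        16.9422        50.8266
  4       18.125        16.5653        66.2613
  5       18.125        16.1969        80.9843
  6      518.125       452.7074     2,716.2446
  Σ                    537.4612     2,966.6938
Price P = Σ PV = 537.4612.
Macaulay duration = Σ(t·PV) / P = 2,966.6938 / 537.4612 = 5.51983 half-year periods.
In years: 5.51983 / 2 = 2.75991 years.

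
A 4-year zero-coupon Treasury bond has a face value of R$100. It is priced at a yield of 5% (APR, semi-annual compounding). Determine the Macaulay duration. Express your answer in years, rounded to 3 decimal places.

4.000 years

A zero-coupon bond has a single cash flow at maturity, so its Macaulay duration equals its maturity: 4 years.
(Equivalently: 8 semi-annual periods ÷ 2 = 4 years.)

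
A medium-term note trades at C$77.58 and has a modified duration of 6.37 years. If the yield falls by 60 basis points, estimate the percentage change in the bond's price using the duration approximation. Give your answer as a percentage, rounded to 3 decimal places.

+3.822%

Duration approximation: ΔP/P ≈ -D_mod · Δy = -6.37 × (-0.006) = +0.038220.
As a percentage: +3.8220%.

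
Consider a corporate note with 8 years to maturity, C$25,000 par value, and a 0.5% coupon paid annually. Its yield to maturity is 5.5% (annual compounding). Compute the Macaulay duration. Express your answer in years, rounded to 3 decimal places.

7.825 years

Periodic yield y = 0.055. Discount each cash flow and weight by its year:
  t   CF        PV=CF/(1+0.055)^t    t·PV
  1       125.00       118.4834       118.4834
  2       125.00       112.3066       224.6131
  3       125.00       106.4517       319.3551
  4       125.00       100.9021       403.6084
  5       125.00        95.6418       478.2090
  6       125.00        90.6557       543.9344
  7       125.00        85.9296       601.5072
  8    25,125.00    16,371.4216   130,971.3730
  Σ                 17,081.7925   133,661.0836
Price P = Σ PV = 17,081.7925.
Macaulay duration = Σ(t·PV) / P = 133,661.0836 / 17,081.7925 = 7.82477 years.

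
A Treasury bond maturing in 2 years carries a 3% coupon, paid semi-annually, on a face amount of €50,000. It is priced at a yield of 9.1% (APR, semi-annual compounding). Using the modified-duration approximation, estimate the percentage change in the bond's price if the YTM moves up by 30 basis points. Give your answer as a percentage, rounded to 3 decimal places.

Periodic yield y = 0.0455. Modified duration first:
  t   CF        PV=CF/(1+0.0455)^t    t·PV
  1       750.00       717.3601       717.3601
  2       750.00       686.1407     1,372.2814
  3       750.00       656.2800     1,968.8399
  4    50,750.00    42,475.6367   169,902.5470
  Σ                 44,535.4175   173,961.0284
P = 44,535.4175; D_Mac = 3.90613 half-year periods = 1.95306 yrs; D_mod = 1.95306/(1+0.0455) = 1.86807 yrs.
ΔP/P ≈ -D_mod · Δy = -1.86807 × (+0.003) = -0.005604 = -0.5604%.

-0.560%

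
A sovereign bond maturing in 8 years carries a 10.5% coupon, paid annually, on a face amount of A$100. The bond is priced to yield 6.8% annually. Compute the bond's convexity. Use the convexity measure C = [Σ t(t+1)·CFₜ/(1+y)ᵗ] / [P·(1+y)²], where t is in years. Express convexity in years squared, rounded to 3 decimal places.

With y = 0.068:
  t   CF        PV=CF/(1+0.068)^t    t·PV        t(t+1)·PV
  1        10.50         9.8315         9.8315          19.6629
  2        10.50         9.2055        18.4110          55.2329
  3        10.50         8.6194        25.8581         103.4324
  4        10.50         8.0706        32.2823         161.4114
  5        10.50         7.5567        37.7836         226.7014
  6        10.50         7.0756        42.4535         297.1742
  7        10.50         6.6251        46.3755         371.0040
  8       110.50        65.2818       522.2546       4,700.2911
  Σ                    122.2661       735.2499       5,934.9104
P = 122.2661.
Convexity = Σ t(t+1)·PV / [P·(1+y)²] = 5,934.9104 / (122.2661 × 1.140624) = 42.55648.

42.556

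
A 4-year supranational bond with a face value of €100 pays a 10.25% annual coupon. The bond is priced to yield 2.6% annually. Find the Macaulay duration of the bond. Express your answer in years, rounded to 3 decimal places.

Periodic yield y = 0.026. Discount each cash flow and weight by its year:
  t   CF        PV=CF/(1+0.026)^t    t·PV
  1        10.25         9.9903         9.9903
  2        10.25         9.7371        19.4742
  3        10.25         9.4903        28.4710
  4       110.25        99.4922       397.9689
  Σ                    128.7099       455.9044
Price P = Σ PV = 128.7099.
Macaulay duration = Σ(t·PV) / P = 455.9044 / 128.7099 = 3.54211 years.

3.542 years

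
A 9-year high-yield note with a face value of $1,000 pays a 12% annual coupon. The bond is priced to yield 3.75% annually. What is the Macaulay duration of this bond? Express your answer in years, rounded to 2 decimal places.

Periodic yield y = 0.0375. Discount each cash flow and weight by its year:
  t   CF        PV=CF/(1+0.0375)^t    t·PV
  1       120.00       115.6627       115.6627
  2       120.00       111.4821       222.9641
  3       120.00       107.4526       322.3578
  4       120.00       103.5688       414.2751
  5       120.00        99.8253       499.1266
  6       120.00        96.2172       577.3031
  7       120.00        92.7394       649.1761
  8       120.00        89.3874       715.0994
  9     1,120.00       804.1278     7,237.1502
  Σ                  1,620.4633    10,753.1150
Price P = Σ PV = 1,620.4633.
Macaulay duration = Σ(t·PV) / P = 10,753.1150 / 1,620.4633 = 6.63583 years.

6.64 years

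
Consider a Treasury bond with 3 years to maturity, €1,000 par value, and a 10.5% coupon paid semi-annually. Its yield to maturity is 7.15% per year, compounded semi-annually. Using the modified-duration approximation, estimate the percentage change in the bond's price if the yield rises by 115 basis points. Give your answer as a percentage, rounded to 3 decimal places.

Periodic yield y = 0.03575. Modified duration first:
  t   CF        PV=CF/(1+0.03575)^t    t·PV
  1        52.50        50.6879        50.6879
  2        52.50        48.9384        97.8767
  3        52.50        47.2492       141.7476
  4        52.50        45.6183       182.4734
  5        52.50        44.0438       220.2189
  6     1,052.50       852.4962     5,114.9772
  Σ                  1,089.0338     5,807.9817
P = 1,089.0338; D_Mac = 5.33315 half-year periods = 2.66658 yrs; D_mod = 2.66658/(1+0.03575) = 2.57454 yrs.
ΔP/P ≈ -D_mod · Δy = -2.57454 × (+0.0115) = -0.029607 = -2.9607%.

-2.961%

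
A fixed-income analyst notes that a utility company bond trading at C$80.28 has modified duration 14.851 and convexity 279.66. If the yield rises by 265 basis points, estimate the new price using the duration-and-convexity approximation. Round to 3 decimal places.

Duration effect: -D_mod·Δy = -14.851 × (+0.0265) = -0.3935515
Convexity effect: ½·C·(Δy)² = 0.5 × 279.66 × (0.0265)² = +0.0981956175
ΔP/P ≈ -0.3935515 + 0.0981956175 = -0.2953558825
New price ≈ 80.28 × (1 - 0.2953558825) = 56.5688297529.

C$56.569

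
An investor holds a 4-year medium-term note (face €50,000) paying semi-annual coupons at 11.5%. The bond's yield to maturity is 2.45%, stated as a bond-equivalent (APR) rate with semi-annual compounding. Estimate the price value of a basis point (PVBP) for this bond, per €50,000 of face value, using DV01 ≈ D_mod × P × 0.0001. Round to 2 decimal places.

Periodic yield y = 0.01225.
  t   CF        PV=CF/(1+0.01225)^t    t·PV
  1     2,875.00     2,840.2075     2,840.2075
  2     2,875.00     2,805.8360     5,611.6719
  3     2,875.00     2,771.8804     8,315.6413
  4     2,875.00     2,738.3358    10,953.3433
  5     2,875.00     2,705.1972    13,525.9858
  6     2,875.00     2,672.4595    16,034.7571
  7     2,875.00     2,640.1181    18,480.8265
  8    52,875.00    47,967.6118   383,740.8948
  Σ                 67,141.6463   459,503.3282
P = 67,141.6463; D_Mac = 6.84379 half-year periods = 3.42190 yrs; D_mod = 3.38048 yrs.
DV01 ≈ 3.38048 × 67,141.6463 × 0.0001 = 22.697127.

€22.70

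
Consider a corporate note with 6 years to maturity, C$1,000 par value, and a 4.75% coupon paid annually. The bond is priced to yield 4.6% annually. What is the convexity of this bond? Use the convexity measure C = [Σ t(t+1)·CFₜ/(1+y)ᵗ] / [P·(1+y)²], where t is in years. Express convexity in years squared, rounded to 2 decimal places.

With y = 0.046:
  t   CF        PV=CF/(1+0.046)^t    t·PV        t(t+1)·PV
  1        47.50        45.4111        45.4111          90.8222
  2        47.50        43.4140        86.8281         260.4843
  3        47.50        41.5048       124.5145         498.0579
  4        47.50        39.6796       158.7182         793.5912
  5        47.50        37.9346       189.6729       1,138.0372
  6     1,047.50       799.7678     4,798.6069      33,590.2484
  Σ                  1,007.7119     5,403.7517      36,371.2411
P = 1,007.7119.
Convexity = Σ t(t+1)·PV / [P·(1+y)²] = 36,371.2411 / (1,007.7119 × 1.094116) = 32.98818.

32.99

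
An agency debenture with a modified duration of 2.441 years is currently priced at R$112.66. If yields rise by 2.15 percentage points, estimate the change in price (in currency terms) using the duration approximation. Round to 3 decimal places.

Duration approximation: ΔP/P ≈ -D_mod · Δy = -2.441 × (+0.0215) = -0.0524815.
ΔP ≈ 112.66 × (-0.0524815) = -5.91256579.

-R$5.913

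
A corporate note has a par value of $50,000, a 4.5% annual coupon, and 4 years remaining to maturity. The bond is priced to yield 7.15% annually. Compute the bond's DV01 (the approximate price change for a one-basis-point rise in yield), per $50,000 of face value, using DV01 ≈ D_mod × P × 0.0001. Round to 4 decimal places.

$15.8712

Periodic yield y = 0.0715.
  t   CF        PV=CF/(1+0.0715)^t    t·PV
  1     2,250.00     2,099.8600     2,099.8600
  2     2,250.00     1,959.7387     3,919.4774
  3     2,250.00     1,828.9675     5,486.9025
  4    52,250.00    39,638.5348   158,554.1394
  Σ                 45,527.1011   170,060.3793
P = 45,527.1011; D_Mac = 3.73537 yrs; D_mod = 3.48611 yrs.
DV01 ≈ 3.48611 × 45,527.1011 × 0.0001 = 15.871244.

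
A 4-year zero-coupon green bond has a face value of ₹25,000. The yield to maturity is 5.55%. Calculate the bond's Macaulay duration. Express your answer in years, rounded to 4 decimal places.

4.0000 years

A zero-coupon bond has a single cash flow at maturity, so its Macaulay duration equals its maturity: 4 years.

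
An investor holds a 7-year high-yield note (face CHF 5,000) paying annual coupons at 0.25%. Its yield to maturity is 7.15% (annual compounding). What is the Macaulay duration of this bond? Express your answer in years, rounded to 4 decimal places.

Periodic yield y = 0.0715. Discount each cash flow and weight by its year:
  t   CF        PV=CF/(1+0.0715)^t    t·PV
  1        12.50        11.6659        11.6659
  2        12.50        10.8874        21.7749
  3        12.50        10.1609        30.4828
  4        12.50         9.4829        37.9316
  5        12.50         8.8501        44.2506
  6        12.50         8.2596        49.5574
  7     5,012.50     3,091.0723    21,637.5058
  Σ                  3,150.3791    21,833.1690
Price P = Σ PV = 3,150.3791.
Macaulay duration = Σ(t·PV) / P = 21,833.1690 / 3,150.3791 = 6.93033 years.

6.9303 years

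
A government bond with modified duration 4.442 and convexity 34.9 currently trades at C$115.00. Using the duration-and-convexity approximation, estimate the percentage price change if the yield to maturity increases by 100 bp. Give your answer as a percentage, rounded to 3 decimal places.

Duration effect: -D_mod·Δy = -4.442 × (+0.01) = -0.044420
Convexity effect: ½·C·(Δy)² = 0.5 × 34.9 × (0.01)² = +0.0017450
ΔP/P ≈ -0.044420 + 0.0017450 = -0.042675
= -4.2675%.

-4.268%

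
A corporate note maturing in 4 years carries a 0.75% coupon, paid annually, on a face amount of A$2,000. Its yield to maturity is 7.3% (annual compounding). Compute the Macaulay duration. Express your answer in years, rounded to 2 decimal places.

Periodic yield y = 0.073. Discount each cash flow and weight by its year:
  t   CF        PV=CF/(1+0.073)^t    t·PV
  1        15.00        13.9795        13.9795
  2        15.00        13.0284        26.0568
  3        15.00        12.1421        36.4262
  4     2,015.00     1,520.1140     6,080.4561
  Σ                  1,559.2640     6,156.9186
Price P = Σ PV = 1,559.2640.
Macaulay duration = Σ(t·PV) / P = 6,156.9186 / 1,559.2640 = 3.94861 years.

3.95 years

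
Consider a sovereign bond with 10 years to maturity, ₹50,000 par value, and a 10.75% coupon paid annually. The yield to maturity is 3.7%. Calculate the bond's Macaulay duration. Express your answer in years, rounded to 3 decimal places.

7.312 years

Periodic yield y = 0.037. Discount each cash flow and weight by its year:
  t   CF        PV=CF/(1+0.037)^t    t·PV
  1     5,375.00     5,183.2208     5,183.2208
  2     5,375.00     4,998.2843     9,996.5686
  3     5,375.00     4,819.9463    14,459.8389
  4     5,375.00     4,647.9714    18,591.8854
  5     5,375.00     4,482.1325    22,410.6623
  6     5,375.00     4,322.2107    25,933.2640
  7     5,375.00     4,167.9949    29,175.9640
  8     5,375.00     4,019.2814    32,154.2515
  9     5,375.00     3,875.8741    34,882.8669
  10   55,375.00    38,505.8022   385,058.0218
  Σ                 79,022.7185   577,846.5441
Price P = Σ PV = 79,022.7185.
Macaulay duration = Σ(t·PV) / P = 577,846.5441 / 79,022.7185 = 7.31241 years.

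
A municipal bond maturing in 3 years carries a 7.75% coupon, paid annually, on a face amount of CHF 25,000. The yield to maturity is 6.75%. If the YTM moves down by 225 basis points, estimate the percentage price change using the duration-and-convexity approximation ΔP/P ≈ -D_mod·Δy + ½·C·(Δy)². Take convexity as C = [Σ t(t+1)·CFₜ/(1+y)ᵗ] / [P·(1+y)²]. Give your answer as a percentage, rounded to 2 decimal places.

With y = 0.0675:
  t   CF        PV=CF/(1+0.0675)^t    t·PV        t(t+1)·PV
  1     1,937.50     1,814.9883     1,814.9883       3,629.9766
  2     1,937.50     1,700.2232     3,400.4464      10,201.3393
  3    26,937.50    22,143.8758    66,431.6273     265,726.5093
  Σ                 25,659.0873    71,647.0621     279,557.8252
P = 25,659.0873; D_Mac = 2.79227 yrs; D_mod = 2.61571 yrs; C = 9.56081.
Duration effect: -2.61571 × (-0.0225) = +0.058853
Convexity effect: 0.5 × 9.56081 × (-0.0225)² = +0.0024201
ΔP/P ≈ +0.058853 + 0.0024201 = +0.061274 = +6.1274%.

+6.13%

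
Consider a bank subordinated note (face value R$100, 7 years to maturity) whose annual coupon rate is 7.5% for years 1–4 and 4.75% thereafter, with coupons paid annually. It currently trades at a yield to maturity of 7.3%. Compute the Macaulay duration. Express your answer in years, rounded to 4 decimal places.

5.6873 years

Periodic yield y = 0.073. Discount each cash flow and weight by its year:
  t   CF        PV=CF/(1+0.073)^t    t·PV
  1         7.50         6.9897         6.9897
  2         7.50         6.5142        13.0284
  3         7.50         6.0710        18.2131
  4         7.50         5.6580        22.6320
  5         4.75         3.3396        16.6980
  6         4.75         3.1124        18.6744
  7       104.75        63.9670       447.7690
  Σ                     95.6520       544.0046
Price P = Σ PV = 95.6520.
Macaulay duration = Σ(t·PV) / P = 544.0046 / 95.6520 = 5.68733 years.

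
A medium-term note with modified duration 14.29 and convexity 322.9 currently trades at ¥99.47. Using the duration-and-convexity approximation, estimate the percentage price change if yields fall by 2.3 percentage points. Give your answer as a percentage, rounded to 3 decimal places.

+41.408%

Duration effect: -D_mod·Δy = -14.29 × (-0.023) = +0.328670
Convexity effect: ½·C·(Δy)² = 0.5 × 322.9 × (-0.023)² = +0.08540705
ΔP/P ≈ +0.328670 + 0.08540705 = +0.41407705
= +41.407705%.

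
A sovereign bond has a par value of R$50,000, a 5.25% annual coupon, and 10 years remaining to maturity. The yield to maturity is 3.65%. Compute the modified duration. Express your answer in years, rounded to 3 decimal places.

7.877 years

Periodic yield y = 0.0365. First find Macaulay duration:
  t   CF        PV=CF/(1+0.0365)^t    t·PV
  1     2,625.00     2,532.5615     2,532.5615
  2     2,625.00     2,443.3782     4,886.7564
  3     2,625.00     2,357.3355     7,072.0064
  4     2,625.00     2,274.3227     9,097.2907
  5     2,625.00     2,194.2332    10,971.1658
  6     2,625.00     2,116.9640    12,701.7839
  7     2,625.00     2,042.4158    14,296.9106
  8     2,625.00     1,970.4928    15,763.9425
  9     2,625.00     1,901.1026    17,109.9232
  10   52,625.00    36,770.4584   367,704.5844
  Σ                 56,603.2646   462,136.9255
P = 56,603.2646; Macaulay duration = 462,136.9255 / 56,603.2646 = 8.16449 years.
Modified duration = D_Mac / (1 + y) = 8.16449 / 1.0365 = 7.87698 years.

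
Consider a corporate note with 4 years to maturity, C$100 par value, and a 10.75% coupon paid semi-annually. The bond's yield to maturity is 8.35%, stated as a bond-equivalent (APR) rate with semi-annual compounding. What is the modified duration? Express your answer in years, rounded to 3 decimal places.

3.247 years

Periodic yield y = 0.04175. First find Macaulay duration:
  t   CF        PV=CF/(1+0.04175)^t    t·PV
  1        5.375         5.1596         5.1596
  2        5.375         4.9528         9.9056
  3        5.375         4.7543        14.2629
  4        5.375         4.5638        18.2551
  5        5.375         4.3809        21.9044
  6        5.375         4.2053        25.2318
  7        5.375         4.0368        28.2574
  8      105.375        75.9678       607.7424
  Σ                    108.0212       730.7192
P = 108.0212; Macaulay duration = 730.7192 / 108.0212 = 6.76459 half-year periods = 3.38229 years.
Modified duration = D_Mac / (1 + y) = 3.38229 / 1.04175 = 3.24674 years.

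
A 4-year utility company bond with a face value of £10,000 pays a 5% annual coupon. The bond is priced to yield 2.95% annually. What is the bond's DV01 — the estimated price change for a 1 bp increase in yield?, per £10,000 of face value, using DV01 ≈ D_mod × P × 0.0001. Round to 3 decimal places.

£3.904

Periodic yield y = 0.0295.
  t   CF        PV=CF/(1+0.0295)^t    t·PV
  1       500.00       485.6727       485.6727
  2       500.00       471.7559       943.5117
  3       500.00       458.2378     1,374.7135
  4    10,500.00     9,347.2508    37,389.0032
  Σ                 10,762.9172    40,192.9011
P = 10,762.9172; D_Mac = 3.73439 yrs; D_mod = 3.62738 yrs.
DV01 ≈ 3.62738 × 10,762.9172 × 0.0001 = 3.904119.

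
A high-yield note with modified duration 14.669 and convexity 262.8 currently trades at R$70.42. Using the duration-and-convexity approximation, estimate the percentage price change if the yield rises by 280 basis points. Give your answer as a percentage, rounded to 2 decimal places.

-30.77%

Duration effect: -D_mod·Δy = -14.669 × (+0.028) = -0.410732
Convexity effect: ½·C·(Δy)² = 0.5 × 262.8 × (0.028)² = +0.1030176
ΔP/P ≈ -0.410732 + 0.1030176 = -0.3077144
= -30.77144%.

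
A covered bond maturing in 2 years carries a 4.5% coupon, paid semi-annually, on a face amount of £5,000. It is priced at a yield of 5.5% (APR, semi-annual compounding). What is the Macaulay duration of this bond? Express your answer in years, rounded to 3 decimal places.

Periodic yield y = 0.0275. Discount each cash flow and weight by its period:
  t   CF        PV=CF/(1+0.0275)^t    t·PV
  1       112.50       109.4891       109.4891
  2       112.50       106.5587       213.1174
  3       112.50       103.7068       311.1203
  4     5,112.50     4,586.7598    18,347.0393
  Σ                  4,906.5143    18,980.7659
Price P = Σ PV = 4,906.5143.
Macaulay duration = Σ(t·PV) / P = 18,980.7659 / 4,906.5143 = 3.86848 half-year periods.
In years: 3.86848 / 2 = 1.93424 years.

1.934 years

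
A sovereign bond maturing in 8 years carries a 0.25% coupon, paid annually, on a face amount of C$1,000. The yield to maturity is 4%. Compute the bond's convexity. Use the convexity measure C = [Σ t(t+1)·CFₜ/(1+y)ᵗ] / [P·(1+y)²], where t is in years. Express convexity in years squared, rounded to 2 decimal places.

With y = 0.04:
  t   CF        PV=CF/(1+0.04)^t    t·PV        t(t+1)·PV
  1         2.50         2.4038         2.4038           4.8077
  2         2.50         2.3114         4.6228          13.8683
  3         2.50         2.2225         6.6675          26.6699
  4         2.50         2.1370         8.5480          42.7402
  5         2.50         2.0548        10.2741          61.6445
  6         2.50         1.9758        11.8547          82.9830
  7         2.50         1.8998        13.2986         106.3885
  8     1,002.50       732.5169     5,860.1354      52,741.2190
  Σ                    747.5221     5,917.8050      53,080.3212
P = 747.5221.
Convexity = Σ t(t+1)·PV / [P·(1+y)²] = 53,080.3212 / (747.5221 × 1.081600) = 65.65123.

65.65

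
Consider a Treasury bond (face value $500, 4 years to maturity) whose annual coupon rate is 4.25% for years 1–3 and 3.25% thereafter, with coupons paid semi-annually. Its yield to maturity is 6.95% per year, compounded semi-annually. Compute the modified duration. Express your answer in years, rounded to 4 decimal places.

Periodic yield y = 0.03475. First find Macaulay duration:
  t   CF        PV=CF/(1+0.03475)^t    t·PV
  1       10.625        10.2682        10.2682
  2       10.625         9.9233        19.8467
  3       10.625         9.5901        28.7703
  4       10.625         9.2680        37.0721
  5       10.625         8.9568        44.7839
  6       10.625         8.6560        51.9359
  7        8.125         6.3970        44.7789
  8      508.125       386.6225     3,092.9797
  Σ                    449.6818     3,330.4356
P = 449.6818; Macaulay duration = 3,330.4356 / 449.6818 = 7.40620 half-year periods = 3.70310 years.
Modified duration = D_Mac / (1 + y) = 3.70310 / 1.03475 = 3.57874 years.

3.5787 years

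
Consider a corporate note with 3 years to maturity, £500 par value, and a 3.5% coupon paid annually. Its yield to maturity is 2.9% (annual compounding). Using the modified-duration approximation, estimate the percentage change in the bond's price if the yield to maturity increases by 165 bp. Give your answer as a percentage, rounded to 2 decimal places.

-4.65%

Periodic yield y = 0.029. Modified duration first:
  t   CF        PV=CF/(1+0.029)^t    t·PV
  1        17.50        17.0068        17.0068
  2        17.50        16.5275        33.0550
  3       517.50       474.9679     1,424.9036
  Σ                    508.5022     1,474.9654
P = 508.5022; D_Mac = 2.90061 yrs; D_mod = 2.90061/(1+0.029) = 2.81886 yrs.
ΔP/P ≈ -D_mod · Δy = -2.81886 × (+0.0165) = -0.046511 = -4.6511%.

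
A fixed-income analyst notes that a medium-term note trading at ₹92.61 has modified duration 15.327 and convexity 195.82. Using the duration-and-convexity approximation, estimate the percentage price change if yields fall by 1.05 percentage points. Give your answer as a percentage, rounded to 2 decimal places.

+17.17%

Duration effect: -D_mod·Δy = -15.327 × (-0.0105) = +0.1609335
Convexity effect: ½·C·(Δy)² = 0.5 × 195.82 × (-0.0105)² = +0.0107945775
ΔP/P ≈ +0.1609335 + 0.0107945775 = +0.1717280775
= +17.17280775%.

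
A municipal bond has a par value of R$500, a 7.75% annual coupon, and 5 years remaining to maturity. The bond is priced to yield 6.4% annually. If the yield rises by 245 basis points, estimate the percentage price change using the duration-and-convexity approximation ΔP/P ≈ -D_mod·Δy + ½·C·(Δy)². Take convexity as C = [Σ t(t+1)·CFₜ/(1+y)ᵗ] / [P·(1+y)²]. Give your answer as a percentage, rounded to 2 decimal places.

With y = 0.064:
  t   CF        PV=CF/(1+0.064)^t    t·PV        t(t+1)·PV
  1        38.75        36.4192        36.4192          72.8383
  2        38.75        34.2285        68.4571         205.3713
  3        38.75        32.1697        96.5091         386.0362
  4        38.75        30.2347       120.9387         604.6933
  5       538.75       395.0746     1,975.3732      11,852.2389
  Σ                    528.1267     2,297.6971      13,121.1781
P = 528.1267; D_Mac = 4.35066 yrs; D_mod = 4.08896 yrs; C = 21.94580.
Duration effect: -4.08896 × (+0.0245) = -0.100180
Convexity effect: 0.5 × 21.94580 × (0.0245)² = +0.0065865
ΔP/P ≈ -0.100180 + 0.0065865 = -0.093593 = -9.3593%.

-9.36%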